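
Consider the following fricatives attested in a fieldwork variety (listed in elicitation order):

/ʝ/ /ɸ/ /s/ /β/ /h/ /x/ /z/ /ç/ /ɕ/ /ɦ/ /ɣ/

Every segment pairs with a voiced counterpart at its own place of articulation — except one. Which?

Bilabial: /ɸ/ ~ /β/
Alveolar: /s/ ~ /z/
Palatal: /ç/ ~ /ʝ/
Velar: /x/ ~ /ɣ/
Glottal: /h/ ~ /ɦ/
Alveolo-palatal: only /ɕ/ (voiceless); no voiced partner.
So /ɕ/ is the unpaired segment.

/ɕ/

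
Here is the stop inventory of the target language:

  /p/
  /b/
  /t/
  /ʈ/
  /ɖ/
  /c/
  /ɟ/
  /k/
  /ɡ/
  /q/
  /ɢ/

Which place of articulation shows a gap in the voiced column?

alveolar

bilabial: voiceless /p/, voiced /b/.
alveolar: voiceless /t/, voiced —.
retroflex: voiceless /ʈ/, voiced /ɖ/.
palatal: voiceless /c/, voiced /ɟ/.
velar: voiceless /k/, voiced /ɡ/.
uvular: voiceless /q/, voiced /ɢ/.
Every place of articulation has a voiced member except alveolar, where /d/ would be expected.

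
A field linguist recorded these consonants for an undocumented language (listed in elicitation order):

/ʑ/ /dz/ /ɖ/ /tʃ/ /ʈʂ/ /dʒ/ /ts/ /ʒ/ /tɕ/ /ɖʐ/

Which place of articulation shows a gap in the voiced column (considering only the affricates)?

alveolo-palatal

alveolar: voiceless /ts/, voiced /dz/.
postalveolar: voiceless /tʃ/, voiced /dʒ/.
retroflex: voiceless /ʈʂ/, voiced /ɖʐ/.
alveolo-palatal: voiceless /tɕ/, voiced —.
Every place of articulation has a voiced member except alveolo-palatal, where /dʑ/ would be expected.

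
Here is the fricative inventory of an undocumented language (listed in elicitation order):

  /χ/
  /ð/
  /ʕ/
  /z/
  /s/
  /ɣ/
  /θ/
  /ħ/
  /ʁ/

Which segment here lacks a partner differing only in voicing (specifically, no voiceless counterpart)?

Dental: /θ/ ~ /ð/
Alveolar: /s/ ~ /z/
Uvular: /χ/ ~ /ʁ/
Pharyngeal: /ħ/ ~ /ʕ/
Velar: only /ɣ/ (voiced); no voiceless partner.
So /ɣ/ is the unpaired segment.

/ɣ/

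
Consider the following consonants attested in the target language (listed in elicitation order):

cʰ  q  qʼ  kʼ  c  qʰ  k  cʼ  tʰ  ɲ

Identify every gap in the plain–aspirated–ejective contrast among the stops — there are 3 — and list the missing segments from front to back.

/t/, /tʼ/, /kʰ/

Plain: /c/ (palatal), /k/ (velar), /q/ (uvular).
Aspirated: /tʰ/ (alveolar), /cʰ/ (palatal), /qʰ/ (uvular).
Ejective: /cʼ/ (palatal), /kʼ/ (velar), /qʼ/ (uvular).
Gaps, from front to back: alveolar lacks plain (/t/); alveolar lacks ejective (/tʼ/); velar lacks aspirated (/kʰ/).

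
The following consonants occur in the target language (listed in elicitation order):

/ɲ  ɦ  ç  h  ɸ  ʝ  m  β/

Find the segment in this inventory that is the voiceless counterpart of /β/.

/ɸ/

/β/ is a voiced bilabial fricative.
The voiceless counterpart is a voiceless bilabial fricative — in this inventory, /ɸ/.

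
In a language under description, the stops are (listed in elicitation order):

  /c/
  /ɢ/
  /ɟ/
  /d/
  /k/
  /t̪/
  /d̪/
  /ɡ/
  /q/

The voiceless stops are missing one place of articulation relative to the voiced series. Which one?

dental: voiceless /t̪/, voiced /d̪/.
alveolar: voiceless —, voiced /d/.
palatal: voiceless /c/, voiced /ɟ/.
velar: voiceless /k/, voiced /ɡ/.
uvular: voiceless /q/, voiced /ɢ/.
Every place of articulation has a voiceless member except alveolar, where /t/ would be expected.

alveolar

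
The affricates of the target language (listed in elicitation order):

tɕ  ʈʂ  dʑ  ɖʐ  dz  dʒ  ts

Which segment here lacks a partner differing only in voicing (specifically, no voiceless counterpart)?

Alveolar: /ts/ ~ /dz/
Retroflex: /ʈʂ/ ~ /ɖʐ/
Alveolo-palatal: /tɕ/ ~ /dʑ/
Postalveolar: only /dʒ/ (voiced); no voiceless partner.
So /dʒ/ is the unpaired segment.

/dʒ/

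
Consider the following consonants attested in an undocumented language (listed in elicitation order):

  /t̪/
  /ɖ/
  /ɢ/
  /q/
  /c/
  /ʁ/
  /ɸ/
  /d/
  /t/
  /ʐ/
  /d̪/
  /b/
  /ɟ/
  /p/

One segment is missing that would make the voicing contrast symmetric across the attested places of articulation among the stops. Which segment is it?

bilabial: voiceless /p/, voiced /b/.
dental: voiceless /t̪/, voiced /d̪/.
alveolar: voiceless /t/, voiced /d/.
retroflex: voiceless —, voiced /ɖ/.
palatal: voiceless /c/, voiced /ɟ/.
uvular: voiceless /q/, voiced /ɢ/.
The retroflex row has no voiceless member, so the gap is the voiceless retroflex stop /ʈ/.

/ʈ/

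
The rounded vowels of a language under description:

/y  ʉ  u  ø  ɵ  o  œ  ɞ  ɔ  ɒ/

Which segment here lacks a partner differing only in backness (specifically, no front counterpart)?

High: /y/ ~ /ʉ/ ~ /u/
High-mid: /ø/ ~ /ɵ/ ~ /o/
Low-mid: /œ/ ~ /ɞ/ ~ /ɔ/
Low: only /ɒ/ (back); no front partner.
So /ɒ/ is the unpaired segment.

/ɒ/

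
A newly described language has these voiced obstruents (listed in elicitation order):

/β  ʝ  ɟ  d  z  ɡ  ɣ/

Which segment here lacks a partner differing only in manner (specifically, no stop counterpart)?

/β/

Alveolar: /d/ ~ /z/
Palatal: /ɟ/ ~ /ʝ/
Velar: /ɡ/ ~ /ɣ/
Bilabial: only /β/ (fricative); no stop partner.
So /β/ is the unpaired segment.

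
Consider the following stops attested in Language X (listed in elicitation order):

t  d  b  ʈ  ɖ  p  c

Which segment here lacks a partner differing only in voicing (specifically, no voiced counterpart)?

/c/

Bilabial: /p/ ~ /b/
Alveolar: /t/ ~ /d/
Retroflex: /ʈ/ ~ /ɖ/
Palatal: only /c/ (voiceless); no voiced partner.
So /c/ is the unpaired segment.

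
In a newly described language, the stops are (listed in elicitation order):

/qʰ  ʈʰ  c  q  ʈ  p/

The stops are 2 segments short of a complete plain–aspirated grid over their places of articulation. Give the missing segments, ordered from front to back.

place of articulation  plain     aspirated
bilabial          p         —       
retroflex         ʈ         ʈʰ      
palatal           c         —       
uvular            q         qʰ      
Gaps, from front to back: bilabial lacks aspirated (/pʰ/); palatal lacks aspirated (/cʰ/).

/pʰ/, /cʰ/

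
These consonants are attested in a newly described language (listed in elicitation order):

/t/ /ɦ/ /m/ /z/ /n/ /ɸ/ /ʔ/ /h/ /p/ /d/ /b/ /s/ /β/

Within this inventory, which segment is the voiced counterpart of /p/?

/b/

/p/ is a voiceless bilabial stop.
The voiced counterpart is a voiced bilabial stop — in this inventory, /b/.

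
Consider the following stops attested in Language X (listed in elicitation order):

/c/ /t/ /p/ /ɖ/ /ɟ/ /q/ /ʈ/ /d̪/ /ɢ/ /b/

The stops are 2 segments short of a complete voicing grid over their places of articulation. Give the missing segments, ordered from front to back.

Voiceless: /p/ (bilabial), /t/ (alveolar), /ʈ/ (retroflex), /c/ (palatal), /q/ (uvular).
Voiced: /b/ (bilabial), /d̪/ (dental), /ɖ/ (retroflex), /ɟ/ (palatal), /ɢ/ (uvular).
Gaps, from front to back: dental lacks voiceless (/t̪/); alveolar lacks voiced (/d/).

/t̪/, /d/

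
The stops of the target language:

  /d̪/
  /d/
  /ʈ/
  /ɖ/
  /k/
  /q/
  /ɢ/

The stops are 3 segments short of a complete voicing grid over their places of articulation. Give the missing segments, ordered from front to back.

dental: voiceless —, voiced /d̪/.
alveolar: voiceless —, voiced /d/.
retroflex: voiceless /ʈ/, voiced /ɖ/.
velar: voiceless /k/, voiced —.
uvular: voiceless /q/, voiced /ɢ/.
Gaps, from front to back: dental lacks voiceless (/t̪/); alveolar lacks voiceless (/t/); velar lacks voiced (/ɡ/).

/t̪/, /t/, /ɡ/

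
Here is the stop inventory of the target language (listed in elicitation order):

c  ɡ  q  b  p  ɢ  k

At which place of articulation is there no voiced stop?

place of articulation  voiceless  voiced  
bilabial          p         b       
palatal           c         —       
velar             k         ɡ       
uvular            q         ɢ       
Every place of articulation has a voiced member except palatal, where /ɟ/ would be expected.

palatal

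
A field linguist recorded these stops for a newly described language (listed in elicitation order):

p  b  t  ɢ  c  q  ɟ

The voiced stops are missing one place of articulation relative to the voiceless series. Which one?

bilabial: voiceless /p/, voiced /b/.
alveolar: voiceless /t/, voiced —.
palatal: voiceless /c/, voiced /ɟ/.
uvular: voiceless /q/, voiced /ɢ/.
Every place of articulation has a voiced member except alveolar, where /d/ would be expected.

alveolar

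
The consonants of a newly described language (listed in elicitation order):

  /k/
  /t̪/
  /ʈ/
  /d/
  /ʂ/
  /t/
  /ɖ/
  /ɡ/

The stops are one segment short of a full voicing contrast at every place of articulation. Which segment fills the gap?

/d̪/

place of articulation  voiceless  voiced  
dental            t̪        —       
alveolar          t         d       
retroflex         ʈ         ɖ       
velar             k         ɡ       
The dental row has no voiced member, so the gap is the voiced dental stop /d̪/.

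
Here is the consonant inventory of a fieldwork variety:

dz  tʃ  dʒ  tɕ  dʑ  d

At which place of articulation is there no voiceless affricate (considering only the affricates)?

alveolar

place of articulation  voiceless  voiced  
alveolar          —         dz      
postalveolar      tʃ        dʒ      
alveolo-palatal   tɕ        dʑ      
Every place of articulation has a voiceless member except alveolar, where /ts/ would be expected.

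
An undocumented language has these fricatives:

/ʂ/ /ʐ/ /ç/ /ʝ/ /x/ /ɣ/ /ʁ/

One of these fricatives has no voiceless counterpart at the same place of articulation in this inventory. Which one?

/ʁ/

Retroflex: /ʂ/ ~ /ʐ/
Palatal: /ç/ ~ /ʝ/
Velar: /x/ ~ /ɣ/
Uvular: only /ʁ/ (voiced); no voiceless partner.
So /ʁ/ is the unpaired segment.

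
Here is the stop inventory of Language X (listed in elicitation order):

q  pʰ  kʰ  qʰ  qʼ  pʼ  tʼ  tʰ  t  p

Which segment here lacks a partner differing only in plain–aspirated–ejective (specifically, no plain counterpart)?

/kʰ/

Bilabial: /p/ ~ /pʰ/ ~ /pʼ/
Alveolar: /t/ ~ /tʰ/ ~ /tʼ/
Uvular: /q/ ~ /qʰ/ ~ /qʼ/
Velar: only /kʰ/ (aspirated); no plain partner.
So /kʰ/ is the unpaired segment.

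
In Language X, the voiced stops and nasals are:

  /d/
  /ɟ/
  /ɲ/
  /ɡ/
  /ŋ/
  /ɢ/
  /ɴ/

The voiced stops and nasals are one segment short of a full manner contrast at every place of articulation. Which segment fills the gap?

Oral stop: /d/ (alveolar), /ɟ/ (palatal), /ɡ/ (velar), /ɢ/ (uvular).
Nasal: /ɲ/ (palatal), /ŋ/ (velar), /ɴ/ (uvular).
The alveolar row has no nasal member, so the gap is the alveolar nasal /n/.

/n/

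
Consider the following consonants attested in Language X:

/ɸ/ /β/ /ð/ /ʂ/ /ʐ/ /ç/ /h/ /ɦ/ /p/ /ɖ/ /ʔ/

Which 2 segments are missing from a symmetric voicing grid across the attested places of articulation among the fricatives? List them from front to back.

bilabial: voiceless /ɸ/, voiced /β/.
dental: voiceless —, voiced /ð/.
retroflex: voiceless /ʂ/, voiced /ʐ/.
palatal: voiceless /ç/, voiced —.
glottal: voiceless /h/, voiced /ɦ/.
Gaps, from front to back: dental lacks voiceless (/θ/); palatal lacks voiced (/ʝ/).

/θ/, /ʝ/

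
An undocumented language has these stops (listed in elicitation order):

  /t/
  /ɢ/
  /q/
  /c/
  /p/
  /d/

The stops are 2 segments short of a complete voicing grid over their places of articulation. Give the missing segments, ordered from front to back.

/b/, /ɟ/

bilabial: voiceless /p/, voiced —.
alveolar: voiceless /t/, voiced /d/.
palatal: voiceless /c/, voiced —.
uvular: voiceless /q/, voiced /ɢ/.
Gaps, from front to back: bilabial lacks voiced (/b/); palatal lacks voiced (/ɟ/).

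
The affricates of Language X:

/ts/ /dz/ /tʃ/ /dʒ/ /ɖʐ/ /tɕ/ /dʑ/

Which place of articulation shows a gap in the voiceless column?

Voiceless: /ts/ (alveolar), /tʃ/ (postalveolar), /tɕ/ (alveolo-palatal).
Voiced: /dz/ (alveolar), /dʒ/ (postalveolar), /ɖʐ/ (retroflex), /dʑ/ (alveolo-palatal).
Every place of articulation has a voiceless member except retroflex, where /ʈʂ/ would be expected.

retroflex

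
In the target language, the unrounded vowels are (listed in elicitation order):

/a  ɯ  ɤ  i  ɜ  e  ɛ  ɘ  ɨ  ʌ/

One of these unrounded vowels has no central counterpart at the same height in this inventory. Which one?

High: /i/ ~ /ɨ/ ~ /ɯ/
High-mid: /e/ ~ /ɘ/ ~ /ɤ/
Low-mid: /ɛ/ ~ /ɜ/ ~ /ʌ/
Low: only /a/ (front); no central partner.
So /a/ is the unpaired segment.

/a/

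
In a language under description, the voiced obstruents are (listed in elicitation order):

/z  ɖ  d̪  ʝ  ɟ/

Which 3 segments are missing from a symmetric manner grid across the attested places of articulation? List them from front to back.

dental: stop /d̪/, fricative —.
alveolar: stop —, fricative /z/.
retroflex: stop /ɖ/, fricative —.
palatal: stop /ɟ/, fricative /ʝ/.
Gaps, from front to back: dental lacks fricative (/ð/); alveolar lacks stop (/d/); retroflex lacks fricative (/ʐ/).

/ð/, /d/, /ʐ/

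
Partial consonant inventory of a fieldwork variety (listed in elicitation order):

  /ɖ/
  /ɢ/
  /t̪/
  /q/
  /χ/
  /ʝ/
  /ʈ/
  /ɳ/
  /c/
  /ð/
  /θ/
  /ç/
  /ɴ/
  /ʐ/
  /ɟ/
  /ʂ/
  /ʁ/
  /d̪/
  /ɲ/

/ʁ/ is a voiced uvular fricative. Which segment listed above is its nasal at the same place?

/ɴ/

The nasal at the same place is an uvular nasal — in this inventory, /ɴ/.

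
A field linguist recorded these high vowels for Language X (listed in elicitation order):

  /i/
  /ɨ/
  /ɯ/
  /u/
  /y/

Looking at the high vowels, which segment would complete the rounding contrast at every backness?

/ʉ/

Unrounded: /i/ (front), /ɨ/ (central), /ɯ/ (back).
Rounded: /y/ (front), /u/ (back).
The central row has no rounded member, so the gap is the central rounded vowel /ʉ/.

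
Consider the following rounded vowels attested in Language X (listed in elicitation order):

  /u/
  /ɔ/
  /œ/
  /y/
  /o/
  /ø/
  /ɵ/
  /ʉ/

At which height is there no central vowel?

Front: /y/ (high), /ø/ (high-mid), /œ/ (low-mid).
Central: /ʉ/ (high), /ɵ/ (high-mid).
Back: /u/ (high), /o/ (high-mid), /ɔ/ (low-mid).
Every height has a central member except low-mid, where /ɞ/ would be expected.

low-mid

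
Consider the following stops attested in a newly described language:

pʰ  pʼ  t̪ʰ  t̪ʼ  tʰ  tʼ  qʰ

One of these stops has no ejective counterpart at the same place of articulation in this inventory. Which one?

/qʰ/

Bilabial: /pʰ/ ~ /pʼ/
Dental: /t̪ʰ/ ~ /t̪ʼ/
Alveolar: /tʰ/ ~ /tʼ/
Uvular: only /qʰ/ (aspirated); no ejective partner.
So /qʰ/ is the unpaired segment.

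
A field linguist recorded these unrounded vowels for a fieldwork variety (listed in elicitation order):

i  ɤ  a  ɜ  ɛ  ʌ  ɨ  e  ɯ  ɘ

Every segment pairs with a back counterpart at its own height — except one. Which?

/a/

High: /i/ ~ /ɨ/ ~ /ɯ/
High-mid: /e/ ~ /ɘ/ ~ /ɤ/
Low-mid: /ɛ/ ~ /ɜ/ ~ /ʌ/
Low: only /a/ (front); no back partner.
So /a/ is the unpaired segment.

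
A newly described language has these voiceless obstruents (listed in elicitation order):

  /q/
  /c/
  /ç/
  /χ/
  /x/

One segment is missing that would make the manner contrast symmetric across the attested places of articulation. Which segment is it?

palatal: stop /c/, fricative /ç/.
velar: stop —, fricative /x/.
uvular: stop /q/, fricative /χ/.
The velar row has no stop member, so the gap is the velar stop /k/.

/k/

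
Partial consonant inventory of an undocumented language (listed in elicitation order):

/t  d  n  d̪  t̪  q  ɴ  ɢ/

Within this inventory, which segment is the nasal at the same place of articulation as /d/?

/d/ is a voiced alveolar stop.
The nasal at the same place is an alveolar nasal — in this inventory, /n/.

/n/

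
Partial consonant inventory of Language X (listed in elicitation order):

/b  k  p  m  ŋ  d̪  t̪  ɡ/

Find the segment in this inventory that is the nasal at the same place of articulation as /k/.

/ŋ/

/k/ is a voiceless velar stop.
The nasal at the same place is a velar nasal — in this inventory, /ŋ/.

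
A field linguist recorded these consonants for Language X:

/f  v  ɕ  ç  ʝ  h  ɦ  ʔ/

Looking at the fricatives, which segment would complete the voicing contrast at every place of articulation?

/ʑ/

Voiceless: /f/ (labiodental), /ɕ/ (alveolo-palatal), /ç/ (palatal), /h/ (glottal).
Voiced: /v/ (labiodental), /ʝ/ (palatal), /ɦ/ (glottal).
The alveolo-palatal row has no voiced member, so the gap is the voiced alveolo-palatal fricative /ʑ/.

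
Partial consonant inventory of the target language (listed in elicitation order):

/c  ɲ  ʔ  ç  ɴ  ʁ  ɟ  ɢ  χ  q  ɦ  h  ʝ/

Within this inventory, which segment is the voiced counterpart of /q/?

/ɢ/

/q/ is a voiceless uvular stop.
The voiced counterpart is a voiced uvular stop — in this inventory, /ɢ/.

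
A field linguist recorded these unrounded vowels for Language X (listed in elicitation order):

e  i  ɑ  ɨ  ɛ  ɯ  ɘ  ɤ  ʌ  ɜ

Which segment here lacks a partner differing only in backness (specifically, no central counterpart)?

/ɑ/

High: /i/ ~ /ɨ/ ~ /ɯ/
High-mid: /e/ ~ /ɘ/ ~ /ɤ/
Low-mid: /ɛ/ ~ /ɜ/ ~ /ʌ/
Low: only /ɑ/ (back); no central partner.
So /ɑ/ is the unpaired segment.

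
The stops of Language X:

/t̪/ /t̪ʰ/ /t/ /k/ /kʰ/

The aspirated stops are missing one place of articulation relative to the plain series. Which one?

alveolar

place of articulation  plain     aspirated
dental            t̪        t̪ʰ     
alveolar          t         —       
velar             k         kʰ      
Every place of articulation has an aspirated member except alveolar, where /tʰ/ would be expected.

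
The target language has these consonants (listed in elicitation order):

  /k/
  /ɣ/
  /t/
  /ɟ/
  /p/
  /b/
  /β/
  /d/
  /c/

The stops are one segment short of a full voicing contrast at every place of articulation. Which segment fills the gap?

bilabial: voiceless /p/, voiced /b/.
alveolar: voiceless /t/, voiced /d/.
palatal: voiceless /c/, voiced /ɟ/.
velar: voiceless /k/, voiced —.
The velar row has no voiced member, so the gap is the voiced velar stop /ɡ/.

/ɡ/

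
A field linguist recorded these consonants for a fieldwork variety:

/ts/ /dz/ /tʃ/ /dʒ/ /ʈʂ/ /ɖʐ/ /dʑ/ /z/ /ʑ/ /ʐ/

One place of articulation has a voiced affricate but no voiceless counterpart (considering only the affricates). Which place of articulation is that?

Voiceless: /ts/ (alveolar), /tʃ/ (postalveolar), /ʈʂ/ (retroflex).
Voiced: /dz/ (alveolar), /dʒ/ (postalveolar), /ɖʐ/ (retroflex), /dʑ/ (alveolo-palatal).
Every place of articulation has a voiceless member except alveolo-palatal, where /tɕ/ would be expected.

alveolo-palatal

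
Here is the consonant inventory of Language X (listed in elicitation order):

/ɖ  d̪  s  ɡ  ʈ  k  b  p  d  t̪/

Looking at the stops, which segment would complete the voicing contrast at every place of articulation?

/t/

bilabial: voiceless /p/, voiced /b/.
dental: voiceless /t̪/, voiced /d̪/.
alveolar: voiceless —, voiced /d/.
retroflex: voiceless /ʈ/, voiced /ɖ/.
velar: voiceless /k/, voiced /ɡ/.
The alveolar row has no voiceless member, so the gap is the voiceless alveolar stop /t/.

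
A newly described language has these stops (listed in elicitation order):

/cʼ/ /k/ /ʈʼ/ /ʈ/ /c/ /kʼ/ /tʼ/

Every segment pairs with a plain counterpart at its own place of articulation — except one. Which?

Retroflex: /ʈ/ ~ /ʈʼ/
Palatal: /c/ ~ /cʼ/
Velar: /k/ ~ /kʼ/
Alveolar: only /tʼ/ (ejective); no plain partner.
So /tʼ/ is the unpaired segment.

/tʼ/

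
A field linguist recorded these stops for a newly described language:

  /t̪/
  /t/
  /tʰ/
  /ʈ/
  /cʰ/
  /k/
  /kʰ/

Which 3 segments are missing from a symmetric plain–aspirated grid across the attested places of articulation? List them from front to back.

/t̪ʰ/, /ʈʰ/, /c/

Plain: /t̪/ (dental), /t/ (alveolar), /ʈ/ (retroflex), /k/ (velar).
Aspirated: /tʰ/ (alveolar), /cʰ/ (palatal), /kʰ/ (velar).
Gaps, from front to back: dental lacks aspirated (/t̪ʰ/); retroflex lacks aspirated (/ʈʰ/); palatal lacks plain (/c/).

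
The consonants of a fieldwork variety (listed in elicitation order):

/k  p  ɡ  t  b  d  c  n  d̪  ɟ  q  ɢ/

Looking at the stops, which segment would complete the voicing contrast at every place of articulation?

/t̪/

place of articulation  voiceless  voiced  
bilabial          p         b       
dental            —         d̪      
alveolar          t         d       
palatal           c         ɟ       
velar             k         ɡ       
uvular            q         ɢ       
The dental row has no voiceless member, so the gap is the voiceless dental stop /t̪/.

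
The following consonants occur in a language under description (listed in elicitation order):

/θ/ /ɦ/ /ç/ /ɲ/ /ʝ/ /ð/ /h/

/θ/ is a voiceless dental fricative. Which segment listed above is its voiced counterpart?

/ð/

The voiced counterpart is a voiced dental fricative — in this inventory, /ð/.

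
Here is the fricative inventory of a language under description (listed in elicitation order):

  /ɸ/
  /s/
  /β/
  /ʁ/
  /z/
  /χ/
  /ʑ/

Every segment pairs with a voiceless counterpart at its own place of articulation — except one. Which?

Bilabial: /ɸ/ ~ /β/
Alveolar: /s/ ~ /z/
Uvular: /χ/ ~ /ʁ/
Alveolo-palatal: only /ʑ/ (voiced); no voiceless partner.
So /ʑ/ is the unpaired segment.

/ʑ/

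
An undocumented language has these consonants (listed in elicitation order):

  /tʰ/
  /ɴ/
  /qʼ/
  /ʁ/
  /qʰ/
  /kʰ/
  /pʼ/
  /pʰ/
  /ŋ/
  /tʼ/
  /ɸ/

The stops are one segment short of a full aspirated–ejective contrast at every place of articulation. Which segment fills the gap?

/kʼ/

place of articulation  aspirated  ejective
bilabial          pʰ        pʼ      
alveolar          tʰ        tʼ      
velar             kʰ        —       
uvular            qʰ        qʼ      
The velar row has no ejective member, so the gap is the ejective velar stop /kʼ/.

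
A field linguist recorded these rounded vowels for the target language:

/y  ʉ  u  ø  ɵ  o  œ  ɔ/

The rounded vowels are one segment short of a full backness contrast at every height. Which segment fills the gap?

/ɞ/

height            front     central   back    
high              y         ʉ         u       
high-mid          ø         ɵ         o       
low-mid           œ         —         ɔ       
The low-mid row has no central member, so the gap is the low-mid central rounded vowel /ɞ/.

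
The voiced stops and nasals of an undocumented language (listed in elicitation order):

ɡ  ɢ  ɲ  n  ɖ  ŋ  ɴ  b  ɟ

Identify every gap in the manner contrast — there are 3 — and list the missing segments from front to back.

place of articulation  oral stop  nasal   
bilabial          b         —       
alveolar          —         n       
retroflex         ɖ         —       
palatal           ɟ         ɲ       
velar             ɡ         ŋ       
uvular            ɢ         ɴ       
Gaps, from front to back: bilabial lacks nasal (/m/); alveolar lacks oral stop (/d/); retroflex lacks nasal (/ɳ/).

/m/, /d/, /ɳ/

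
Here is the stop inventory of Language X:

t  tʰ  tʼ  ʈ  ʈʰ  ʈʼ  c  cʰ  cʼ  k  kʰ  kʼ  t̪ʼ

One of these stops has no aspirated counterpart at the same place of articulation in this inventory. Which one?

Alveolar: /t/ ~ /tʰ/ ~ /tʼ/
Retroflex: /ʈ/ ~ /ʈʰ/ ~ /ʈʼ/
Palatal: /c/ ~ /cʰ/ ~ /cʼ/
Velar: /k/ ~ /kʰ/ ~ /kʼ/
Dental: only /t̪ʼ/ (ejective); no aspirated partner.
So /t̪ʼ/ is the unpaired segment.

/t̪ʼ/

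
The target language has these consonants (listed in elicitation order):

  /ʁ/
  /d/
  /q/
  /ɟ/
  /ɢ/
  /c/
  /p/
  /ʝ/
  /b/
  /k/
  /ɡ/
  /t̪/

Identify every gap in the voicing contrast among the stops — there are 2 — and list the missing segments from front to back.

bilabial: voiceless /p/, voiced /b/.
dental: voiceless /t̪/, voiced —.
alveolar: voiceless —, voiced /d/.
palatal: voiceless /c/, voiced /ɟ/.
velar: voiceless /k/, voiced /ɡ/.
uvular: voiceless /q/, voiced /ɢ/.
Gaps, from front to back: dental lacks voiced (/d̪/); alveolar lacks voiceless (/t/).

/d̪/, /t/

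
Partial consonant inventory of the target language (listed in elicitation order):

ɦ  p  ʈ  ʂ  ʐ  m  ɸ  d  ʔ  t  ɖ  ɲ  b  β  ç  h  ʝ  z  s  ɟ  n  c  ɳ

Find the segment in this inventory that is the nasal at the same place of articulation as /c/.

/c/ is a voiceless palatal stop.
The nasal at the same place is a palatal nasal — in this inventory, /ɲ/.

/ɲ/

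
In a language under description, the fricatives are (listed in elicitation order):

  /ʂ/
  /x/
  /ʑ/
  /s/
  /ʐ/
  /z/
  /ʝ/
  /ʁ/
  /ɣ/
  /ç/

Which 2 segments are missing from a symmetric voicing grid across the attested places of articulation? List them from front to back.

alveolar: voiceless /s/, voiced /z/.
retroflex: voiceless /ʂ/, voiced /ʐ/.
alveolo-palatal: voiceless —, voiced /ʑ/.
palatal: voiceless /ç/, voiced /ʝ/.
velar: voiceless /x/, voiced /ɣ/.
uvular: voiceless —, voiced /ʁ/.
Gaps, from front to back: alveolo-palatal lacks voiceless (/ɕ/); uvular lacks voiceless (/χ/).

/ɕ/, /χ/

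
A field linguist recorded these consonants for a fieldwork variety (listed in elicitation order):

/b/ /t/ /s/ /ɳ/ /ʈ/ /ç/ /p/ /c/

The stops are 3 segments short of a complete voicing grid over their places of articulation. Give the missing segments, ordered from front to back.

bilabial: voiceless /p/, voiced /b/.
alveolar: voiceless /t/, voiced —.
retroflex: voiceless /ʈ/, voiced —.
palatal: voiceless /c/, voiced —.
Gaps, from front to back: alveolar lacks voiced (/d/); retroflex lacks voiced (/ɖ/); palatal lacks voiced (/ɟ/).

/d/, /ɖ/, /ɟ/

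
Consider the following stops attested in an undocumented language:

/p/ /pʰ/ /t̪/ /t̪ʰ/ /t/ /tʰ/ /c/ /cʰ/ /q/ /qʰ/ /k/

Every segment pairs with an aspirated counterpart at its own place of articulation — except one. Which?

Bilabial: /p/ ~ /pʰ/
Dental: /t̪/ ~ /t̪ʰ/
Alveolar: /t/ ~ /tʰ/
Palatal: /c/ ~ /cʰ/
Uvular: /q/ ~ /qʰ/
Velar: only /k/ (plain); no aspirated partner.
So /k/ is the unpaired segment.

/k/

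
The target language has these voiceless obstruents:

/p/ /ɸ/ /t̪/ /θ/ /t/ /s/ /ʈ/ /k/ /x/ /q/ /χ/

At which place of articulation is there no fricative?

Stop: /p/ (bilabial), /t̪/ (dental), /t/ (alveolar), /ʈ/ (retroflex), /k/ (velar), /q/ (uvular).
Fricative: /ɸ/ (bilabial), /θ/ (dental), /s/ (alveolar), /x/ (velar), /χ/ (uvular).
Every place of articulation has a fricative member except retroflex, where /ʂ/ would be expected.

retroflex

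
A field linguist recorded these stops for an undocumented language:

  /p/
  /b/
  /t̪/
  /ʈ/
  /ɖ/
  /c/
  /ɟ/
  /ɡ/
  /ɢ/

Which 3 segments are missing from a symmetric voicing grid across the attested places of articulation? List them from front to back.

/d̪/, /k/, /q/

place of articulation  voiceless  voiced  
bilabial          p         b       
dental            t̪        —       
retroflex         ʈ         ɖ       
palatal           c         ɟ       
velar             —         ɡ       
uvular            —         ɢ       
Gaps, from front to back: dental lacks voiced (/d̪/); velar lacks voiceless (/k/); uvular lacks voiceless (/q/).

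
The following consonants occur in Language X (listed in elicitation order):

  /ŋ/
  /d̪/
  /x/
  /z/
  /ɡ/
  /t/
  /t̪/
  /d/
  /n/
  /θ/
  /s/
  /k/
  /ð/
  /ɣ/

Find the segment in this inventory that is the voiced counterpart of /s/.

/z/

/s/ is a voiceless alveolar fricative.
The voiced counterpart is a voiced alveolar fricative — in this inventory, /z/.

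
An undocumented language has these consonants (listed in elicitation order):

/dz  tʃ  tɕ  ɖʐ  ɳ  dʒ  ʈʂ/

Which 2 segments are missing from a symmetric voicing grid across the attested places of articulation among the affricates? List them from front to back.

place of articulation  voiceless  voiced  
alveolar          —         dz      
postalveolar      tʃ        dʒ      
retroflex         ʈʂ        ɖʐ      
alveolo-palatal   tɕ        —       
Gaps, from front to back: alveolar lacks voiceless (/ts/); alveolo-palatal lacks voiced (/dʑ/).

/ts/, /dʑ/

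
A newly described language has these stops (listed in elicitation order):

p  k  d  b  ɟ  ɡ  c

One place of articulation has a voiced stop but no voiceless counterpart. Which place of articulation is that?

Voiceless: /p/ (bilabial), /c/ (palatal), /k/ (velar).
Voiced: /b/ (bilabial), /d/ (alveolar), /ɟ/ (palatal), /ɡ/ (velar).
Every place of articulation has a voiceless member except alveolar, where /t/ would be expected.

alveolar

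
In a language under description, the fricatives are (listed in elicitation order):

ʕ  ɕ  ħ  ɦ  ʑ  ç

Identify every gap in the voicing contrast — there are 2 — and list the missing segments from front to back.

alveolo-palatal: voiceless /ɕ/, voiced /ʑ/.
palatal: voiceless /ç/, voiced —.
pharyngeal: voiceless /ħ/, voiced /ʕ/.
glottal: voiceless —, voiced /ɦ/.
Gaps, from front to back: palatal lacks voiced (/ʝ/); glottal lacks voiceless (/h/).

/ʝ/, /h/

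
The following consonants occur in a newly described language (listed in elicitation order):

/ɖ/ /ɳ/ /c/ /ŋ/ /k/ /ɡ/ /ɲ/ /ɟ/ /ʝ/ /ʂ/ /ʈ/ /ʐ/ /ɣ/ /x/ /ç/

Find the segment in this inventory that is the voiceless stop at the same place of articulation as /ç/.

/ç/ is a voiceless palatal fricative.
The voiceless stop at the same place is a voiceless palatal stop — in this inventory, /c/.

/c/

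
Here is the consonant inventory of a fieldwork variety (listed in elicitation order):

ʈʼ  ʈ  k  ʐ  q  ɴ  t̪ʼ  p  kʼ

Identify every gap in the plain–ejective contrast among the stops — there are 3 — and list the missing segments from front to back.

/pʼ/, /t̪/, /qʼ/

Plain: /p/ (bilabial), /ʈ/ (retroflex), /k/ (velar), /q/ (uvular).
Ejective: /t̪ʼ/ (dental), /ʈʼ/ (retroflex), /kʼ/ (velar).
Gaps, from front to back: bilabial lacks ejective (/pʼ/); dental lacks plain (/t̪/); uvular lacks ejective (/qʼ/).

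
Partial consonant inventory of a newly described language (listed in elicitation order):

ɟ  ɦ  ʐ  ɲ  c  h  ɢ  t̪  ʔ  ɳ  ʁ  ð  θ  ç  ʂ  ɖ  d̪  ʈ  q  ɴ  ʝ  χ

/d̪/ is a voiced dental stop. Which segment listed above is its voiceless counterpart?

/t̪/

The voiceless counterpart is a voiceless dental stop — in this inventory, /t̪/.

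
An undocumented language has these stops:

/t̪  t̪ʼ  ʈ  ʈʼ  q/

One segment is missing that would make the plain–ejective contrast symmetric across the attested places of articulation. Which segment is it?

place of articulation  plain     ejective
dental            t̪        t̪ʼ     
retroflex         ʈ         ʈʼ      
uvular            q         —       
The uvular row has no ejective member, so the gap is the ejective uvular stop /qʼ/.

/qʼ/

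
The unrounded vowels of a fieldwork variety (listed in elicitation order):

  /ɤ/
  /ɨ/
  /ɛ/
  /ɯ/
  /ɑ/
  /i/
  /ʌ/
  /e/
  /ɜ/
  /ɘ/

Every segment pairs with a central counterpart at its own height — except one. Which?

High: /i/ ~ /ɨ/ ~ /ɯ/
High-mid: /e/ ~ /ɘ/ ~ /ɤ/
Low-mid: /ɛ/ ~ /ɜ/ ~ /ʌ/
Low: only /ɑ/ (back); no central partner.
So /ɑ/ is the unpaired segment.

/ɑ/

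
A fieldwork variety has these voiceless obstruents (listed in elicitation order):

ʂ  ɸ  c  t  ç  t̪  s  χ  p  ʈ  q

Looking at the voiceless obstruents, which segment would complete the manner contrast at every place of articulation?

Stop: /p/ (bilabial), /t̪/ (dental), /t/ (alveolar), /ʈ/ (retroflex), /c/ (palatal), /q/ (uvular).
Fricative: /ɸ/ (bilabial), /s/ (alveolar), /ʂ/ (retroflex), /ç/ (palatal), /χ/ (uvular).
The dental row has no fricative member, so the gap is the dental fricative /θ/.

/θ/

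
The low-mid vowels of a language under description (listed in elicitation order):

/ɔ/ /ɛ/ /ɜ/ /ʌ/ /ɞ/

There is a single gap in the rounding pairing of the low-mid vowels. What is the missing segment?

/œ/

backness          unrounded  rounded 
front             ɛ         —       
central           ɜ         ɞ       
back              ʌ         ɔ       
The front row has no rounded member, so the gap is the front rounded vowel /œ/.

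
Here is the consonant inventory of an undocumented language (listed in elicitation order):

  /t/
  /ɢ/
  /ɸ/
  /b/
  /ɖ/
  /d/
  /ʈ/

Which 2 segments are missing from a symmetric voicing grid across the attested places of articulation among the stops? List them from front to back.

place of articulation  voiceless  voiced  
bilabial          —         b       
alveolar          t         d       
retroflex         ʈ         ɖ       
uvular            —         ɢ       
Gaps, from front to back: bilabial lacks voiceless (/p/); uvular lacks voiceless (/q/).

/p/, /q/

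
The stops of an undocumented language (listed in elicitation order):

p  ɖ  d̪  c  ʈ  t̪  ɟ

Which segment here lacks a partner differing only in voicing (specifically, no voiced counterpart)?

Dental: /t̪/ ~ /d̪/
Retroflex: /ʈ/ ~ /ɖ/
Palatal: /c/ ~ /ɟ/
Bilabial: only /p/ (voiceless); no voiced partner.
So /p/ is the unpaired segment.

/p/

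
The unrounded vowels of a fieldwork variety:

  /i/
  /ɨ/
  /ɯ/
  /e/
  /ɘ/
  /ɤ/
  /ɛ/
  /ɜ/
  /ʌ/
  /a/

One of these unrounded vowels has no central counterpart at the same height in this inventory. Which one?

High: /i/ ~ /ɨ/ ~ /ɯ/
High-mid: /e/ ~ /ɘ/ ~ /ɤ/
Low-mid: /ɛ/ ~ /ɜ/ ~ /ʌ/
Low: only /a/ (front); no central partner.
So /a/ is the unpaired segment.

/a/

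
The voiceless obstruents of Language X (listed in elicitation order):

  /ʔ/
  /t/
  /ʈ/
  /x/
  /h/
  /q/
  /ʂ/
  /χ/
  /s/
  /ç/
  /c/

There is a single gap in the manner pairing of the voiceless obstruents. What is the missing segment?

/k/

alveolar: stop /t/, fricative /s/.
retroflex: stop /ʈ/, fricative /ʂ/.
palatal: stop /c/, fricative /ç/.
velar: stop —, fricative /x/.
uvular: stop /q/, fricative /χ/.
glottal: stop /ʔ/, fricative /h/.
The velar row has no stop member, so the gap is the velar stop /k/.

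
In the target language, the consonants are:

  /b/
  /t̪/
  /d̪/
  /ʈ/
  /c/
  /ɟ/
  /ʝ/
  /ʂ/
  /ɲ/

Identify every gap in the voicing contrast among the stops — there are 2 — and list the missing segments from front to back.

/p/, /ɖ/

place of articulation  voiceless  voiced  
bilabial          —         b       
dental            t̪        d̪      
retroflex         ʈ         —       
palatal           c         ɟ       
Gaps, from front to back: bilabial lacks voiceless (/p/); retroflex lacks voiced (/ɖ/).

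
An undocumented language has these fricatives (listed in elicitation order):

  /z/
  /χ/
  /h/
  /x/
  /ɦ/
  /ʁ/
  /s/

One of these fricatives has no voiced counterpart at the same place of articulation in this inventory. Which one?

/x/

Alveolar: /s/ ~ /z/
Uvular: /χ/ ~ /ʁ/
Glottal: /h/ ~ /ɦ/
Velar: only /x/ (voiceless); no voiced partner.
So /x/ is the unpaired segment.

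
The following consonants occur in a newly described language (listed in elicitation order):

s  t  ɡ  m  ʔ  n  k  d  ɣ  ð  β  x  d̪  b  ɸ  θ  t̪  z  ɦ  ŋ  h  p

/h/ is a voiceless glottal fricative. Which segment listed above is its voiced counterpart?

The voiced counterpart is a voiced glottal fricative — in this inventory, /ɦ/.

/ɦ/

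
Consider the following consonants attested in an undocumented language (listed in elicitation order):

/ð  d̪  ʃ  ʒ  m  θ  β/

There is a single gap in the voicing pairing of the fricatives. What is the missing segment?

/ɸ/

Voiceless: /θ/ (dental), /ʃ/ (postalveolar).
Voiced: /β/ (bilabial), /ð/ (dental), /ʒ/ (postalveolar).
The bilabial row has no voiceless member, so the gap is the voiceless bilabial fricative /ɸ/.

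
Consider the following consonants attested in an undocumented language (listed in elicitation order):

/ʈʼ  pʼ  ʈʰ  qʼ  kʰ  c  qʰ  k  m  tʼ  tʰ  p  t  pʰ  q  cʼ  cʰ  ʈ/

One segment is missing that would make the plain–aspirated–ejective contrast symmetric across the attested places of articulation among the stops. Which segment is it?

/kʼ/

bilabial: plain /p/, aspirated /pʰ/, ejective /pʼ/.
alveolar: plain /t/, aspirated /tʰ/, ejective /tʼ/.
retroflex: plain /ʈ/, aspirated /ʈʰ/, ejective /ʈʼ/.
palatal: plain /c/, aspirated /cʰ/, ejective /cʼ/.
velar: plain /k/, aspirated /kʰ/, ejective —.
uvular: plain /q/, aspirated /qʰ/, ejective /qʼ/.
The velar row has no ejective member, so the gap is the ejective velar stop /kʼ/.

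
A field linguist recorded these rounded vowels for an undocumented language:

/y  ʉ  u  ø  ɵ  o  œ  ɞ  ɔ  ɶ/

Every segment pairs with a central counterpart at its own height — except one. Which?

High: /y/ ~ /ʉ/ ~ /u/
High-mid: /ø/ ~ /ɵ/ ~ /o/
Low-mid: /œ/ ~ /ɞ/ ~ /ɔ/
Low: only /ɶ/ (front); no central partner.
So /ɶ/ is the unpaired segment.

/ɶ/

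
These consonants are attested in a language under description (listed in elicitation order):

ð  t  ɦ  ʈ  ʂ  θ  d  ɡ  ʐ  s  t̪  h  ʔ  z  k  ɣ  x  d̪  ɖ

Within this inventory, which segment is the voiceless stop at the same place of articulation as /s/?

/s/ is a voiceless alveolar fricative.
The voiceless stop at the same place is a voiceless alveolar stop — in this inventory, /t/.

/t/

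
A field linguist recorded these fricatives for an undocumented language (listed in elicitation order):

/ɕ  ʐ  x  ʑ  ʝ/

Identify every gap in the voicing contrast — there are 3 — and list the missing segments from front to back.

/ʂ/, /ç/, /ɣ/

Voiceless: /ɕ/ (alveolo-palatal), /x/ (velar).
Voiced: /ʐ/ (retroflex), /ʑ/ (alveolo-palatal), /ʝ/ (palatal).
Gaps, from front to back: retroflex lacks voiceless (/ʂ/); palatal lacks voiceless (/ç/); velar lacks voiced (/ɣ/).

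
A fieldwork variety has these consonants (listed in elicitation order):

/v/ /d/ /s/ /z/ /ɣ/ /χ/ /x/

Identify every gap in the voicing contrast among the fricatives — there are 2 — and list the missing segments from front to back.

labiodental: voiceless —, voiced /v/.
alveolar: voiceless /s/, voiced /z/.
velar: voiceless /x/, voiced /ɣ/.
uvular: voiceless /χ/, voiced —.
Gaps, from front to back: labiodental lacks voiceless (/f/); uvular lacks voiced (/ʁ/).

/f/, /ʁ/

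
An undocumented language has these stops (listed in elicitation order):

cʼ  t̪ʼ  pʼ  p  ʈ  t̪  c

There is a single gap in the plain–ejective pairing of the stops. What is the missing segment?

place of articulation  plain     ejective
bilabial          p         pʼ      
dental            t̪        t̪ʼ     
retroflex         ʈ         —       
palatal           c         cʼ      
The retroflex row has no ejective member, so the gap is the ejective retroflex stop /ʈʼ/.

/ʈʼ/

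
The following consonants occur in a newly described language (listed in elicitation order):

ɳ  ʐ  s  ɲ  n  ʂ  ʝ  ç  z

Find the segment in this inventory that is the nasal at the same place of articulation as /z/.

/z/ is a voiced alveolar fricative.
The nasal at the same place is an alveolar nasal — in this inventory, /n/.

/n/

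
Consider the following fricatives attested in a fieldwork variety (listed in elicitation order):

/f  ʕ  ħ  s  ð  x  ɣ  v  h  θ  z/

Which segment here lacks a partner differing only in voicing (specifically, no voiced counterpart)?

/h/

Labiodental: /f/ ~ /v/
Dental: /θ/ ~ /ð/
Alveolar: /s/ ~ /z/
Velar: /x/ ~ /ɣ/
Pharyngeal: /ħ/ ~ /ʕ/
Glottal: only /h/ (voiceless); no voiced partner.
So /h/ is the unpaired segment.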